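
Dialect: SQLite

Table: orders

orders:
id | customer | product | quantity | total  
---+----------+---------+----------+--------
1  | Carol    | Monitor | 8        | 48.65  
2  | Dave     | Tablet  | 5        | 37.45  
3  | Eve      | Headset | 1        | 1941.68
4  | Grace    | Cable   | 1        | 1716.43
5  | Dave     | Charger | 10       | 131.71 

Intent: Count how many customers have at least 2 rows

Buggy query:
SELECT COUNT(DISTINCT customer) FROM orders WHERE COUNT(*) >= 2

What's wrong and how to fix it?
Bug: COUNT(*) cannot appear in WHERE; the per-group count doesn't exist yet

Fix: Group first with HAVING COUNT(*) >= 2, then COUNT the resulting groups

Corrected query:
SELECT COUNT(*) FROM (SELECT customer FROM orders GROUP BY customer HAVING COUNT(*) >= 2)

Result:
COUNT(*)
--------
1       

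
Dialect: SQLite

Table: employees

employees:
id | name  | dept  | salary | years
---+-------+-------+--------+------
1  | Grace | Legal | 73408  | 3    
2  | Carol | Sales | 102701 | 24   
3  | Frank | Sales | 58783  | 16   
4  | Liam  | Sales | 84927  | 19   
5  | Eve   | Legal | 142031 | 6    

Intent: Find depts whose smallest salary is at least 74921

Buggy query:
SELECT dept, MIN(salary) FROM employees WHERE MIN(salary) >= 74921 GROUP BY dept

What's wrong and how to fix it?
Bug: Aggregates like MIN are computed per group after WHERE runs

Fix: Use HAVING for the per-group MIN condition

Corrected query:
SELECT dept, MIN(salary) FROM employees GROUP BY dept HAVING MIN(salary) >= 74921

Result:
(no rows)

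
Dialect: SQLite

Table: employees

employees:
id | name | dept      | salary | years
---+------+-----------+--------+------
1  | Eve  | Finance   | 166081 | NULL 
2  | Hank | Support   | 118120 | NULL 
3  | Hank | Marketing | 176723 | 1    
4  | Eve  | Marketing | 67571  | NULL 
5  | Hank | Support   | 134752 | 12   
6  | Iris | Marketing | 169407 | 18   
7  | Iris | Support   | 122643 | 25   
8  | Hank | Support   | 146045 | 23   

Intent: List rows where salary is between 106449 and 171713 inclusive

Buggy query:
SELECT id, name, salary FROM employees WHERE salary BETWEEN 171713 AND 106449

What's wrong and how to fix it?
Bug: BETWEEN expects the lower bound first; with 171713 AND 106449 the range is empty

Fix: Write BETWEEN 106449 AND 171713

Corrected query:
SELECT id, name, salary FROM employees WHERE salary BETWEEN 106449 AND 171713

Result:
id | name | salary
---+------+-------
1  | Eve  | 166081
2  | Hank | 118120
5  | Hank | 134752
6  | Iris | 169407
7  | Iris | 122643
8  | Hank | 146045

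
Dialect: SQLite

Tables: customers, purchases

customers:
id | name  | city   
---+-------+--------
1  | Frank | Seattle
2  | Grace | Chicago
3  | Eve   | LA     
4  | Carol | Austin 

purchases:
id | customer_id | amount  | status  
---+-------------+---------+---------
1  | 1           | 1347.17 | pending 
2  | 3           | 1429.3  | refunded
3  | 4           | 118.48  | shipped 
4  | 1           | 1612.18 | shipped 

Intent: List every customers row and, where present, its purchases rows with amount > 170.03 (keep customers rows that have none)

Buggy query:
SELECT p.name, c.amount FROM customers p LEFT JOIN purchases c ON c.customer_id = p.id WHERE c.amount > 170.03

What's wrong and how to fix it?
Bug: Filtering c.amount in WHERE discards the NULL rows produced by LEFT JOIN, turning it into an inner join

Fix: Put 'c.amount > 170.03' in the JOIN's ON clause instead of WHERE

Corrected query:
SELECT p.name, c.amount FROM customers p LEFT JOIN purchases c ON c.customer_id = p.id AND c.amount > 170.03

Result:
name  | amount 
------+--------
Frank | 1347.17
Frank | 1612.18
Grace | NULL   
Eve   | 1429.3 
Carol | NULL   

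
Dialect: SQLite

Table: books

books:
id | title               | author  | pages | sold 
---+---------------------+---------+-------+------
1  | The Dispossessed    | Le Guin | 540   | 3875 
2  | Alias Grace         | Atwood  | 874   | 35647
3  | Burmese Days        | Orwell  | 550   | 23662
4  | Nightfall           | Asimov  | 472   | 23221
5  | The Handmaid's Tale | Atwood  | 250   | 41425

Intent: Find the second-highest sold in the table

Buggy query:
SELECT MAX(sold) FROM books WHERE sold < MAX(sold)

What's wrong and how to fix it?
Bug: MAX(sold) on the right of the comparison is an aggregate-in-WHERE error

Fix: Put the inner MAX in a scalar subquery

Corrected query:
SELECT MAX(sold) FROM books WHERE sold < (SELECT MAX(sold) FROM books)

Result:
MAX(sold)
---------
35647    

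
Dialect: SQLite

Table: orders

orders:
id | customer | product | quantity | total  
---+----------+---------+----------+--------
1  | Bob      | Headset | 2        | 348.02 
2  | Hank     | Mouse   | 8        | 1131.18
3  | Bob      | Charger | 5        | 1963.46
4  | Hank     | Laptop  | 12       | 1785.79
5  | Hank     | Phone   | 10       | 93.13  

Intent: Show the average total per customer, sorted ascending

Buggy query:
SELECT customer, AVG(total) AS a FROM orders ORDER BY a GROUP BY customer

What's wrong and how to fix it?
Bug: GROUP BY must precede ORDER BY

Fix: Move ORDER BY to the end, after GROUP BY

Corrected query:
SELECT customer, AVG(total) AS a FROM orders GROUP BY customer ORDER BY a

Result:
customer | a          
---------+------------
Hank     | 1003.366667
Bob      | 1155.74    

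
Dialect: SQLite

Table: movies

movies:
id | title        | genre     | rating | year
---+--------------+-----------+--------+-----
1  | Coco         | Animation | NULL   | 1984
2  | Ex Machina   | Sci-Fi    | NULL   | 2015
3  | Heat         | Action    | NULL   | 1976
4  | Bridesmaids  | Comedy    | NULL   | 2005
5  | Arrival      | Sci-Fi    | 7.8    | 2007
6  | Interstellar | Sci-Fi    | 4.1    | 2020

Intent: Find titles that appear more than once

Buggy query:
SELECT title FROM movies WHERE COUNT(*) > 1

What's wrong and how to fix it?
Bug: WHERE can't reference COUNT(*); aggregates are computed after WHERE

Fix: Group first, then use HAVING for the count condition

Corrected query:
SELECT title FROM movies GROUP BY title HAVING COUNT(*) > 1

Result:
(no rows)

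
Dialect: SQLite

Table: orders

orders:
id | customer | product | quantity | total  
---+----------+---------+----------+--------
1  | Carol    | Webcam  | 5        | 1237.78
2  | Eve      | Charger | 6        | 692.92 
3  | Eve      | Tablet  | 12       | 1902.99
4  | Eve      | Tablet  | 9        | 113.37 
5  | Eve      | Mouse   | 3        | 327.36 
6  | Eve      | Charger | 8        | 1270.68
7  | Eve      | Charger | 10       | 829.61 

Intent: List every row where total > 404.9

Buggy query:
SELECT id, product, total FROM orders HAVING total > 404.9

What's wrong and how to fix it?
Bug: HAVING filters the output of aggregation, but this query has no GROUP BY and no aggregate functions, so SQLite rejects it (HAVING clause on a non-aggregate query); the condition here is per row

Fix: Use WHERE for row-level filtering

Corrected query:
SELECT id, product, total FROM orders WHERE total > 404.9

Result:
id | product | total  
---+---------+--------
1  | Webcam  | 1237.78
2  | Charger | 692.92 
3  | Tablet  | 1902.99
6  | Charger | 1270.68
7  | Charger | 829.61 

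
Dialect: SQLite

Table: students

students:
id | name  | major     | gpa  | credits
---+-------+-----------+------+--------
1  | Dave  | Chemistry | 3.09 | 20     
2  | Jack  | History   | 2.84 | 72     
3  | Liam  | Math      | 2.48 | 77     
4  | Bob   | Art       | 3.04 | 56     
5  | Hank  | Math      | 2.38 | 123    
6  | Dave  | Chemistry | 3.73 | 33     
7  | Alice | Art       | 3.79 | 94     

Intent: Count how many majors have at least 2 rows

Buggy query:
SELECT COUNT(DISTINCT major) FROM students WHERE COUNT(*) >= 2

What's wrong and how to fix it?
Bug: WHERE filters individual rows, not groups, so a group-level COUNT is invalid there

Fix: Group first with HAVING COUNT(*) >= 2, then COUNT the resulting groups

Corrected query:
SELECT COUNT(*) FROM (SELECT major FROM students GROUP BY major HAVING COUNT(*) >= 2)

Result:
COUNT(*)
--------
3       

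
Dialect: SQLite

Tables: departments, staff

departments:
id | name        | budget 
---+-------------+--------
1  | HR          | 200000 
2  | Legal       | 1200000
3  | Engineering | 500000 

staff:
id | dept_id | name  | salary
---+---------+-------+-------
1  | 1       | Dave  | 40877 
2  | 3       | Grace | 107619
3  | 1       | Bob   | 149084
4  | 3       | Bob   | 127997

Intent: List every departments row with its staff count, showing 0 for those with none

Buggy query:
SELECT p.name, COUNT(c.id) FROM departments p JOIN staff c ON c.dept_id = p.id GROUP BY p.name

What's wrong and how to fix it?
Bug: An inner join excludes parents with zero children

Fix: Switch to LEFT JOIN to retain unmatched parent rows

Corrected query:
SELECT p.name, COUNT(c.id) FROM departments p LEFT JOIN staff c ON c.dept_id = p.id GROUP BY p.name

Result:
name        | COUNT(c.id)
------------+------------
Engineering | 2          
HR          | 2          
Legal       | 0          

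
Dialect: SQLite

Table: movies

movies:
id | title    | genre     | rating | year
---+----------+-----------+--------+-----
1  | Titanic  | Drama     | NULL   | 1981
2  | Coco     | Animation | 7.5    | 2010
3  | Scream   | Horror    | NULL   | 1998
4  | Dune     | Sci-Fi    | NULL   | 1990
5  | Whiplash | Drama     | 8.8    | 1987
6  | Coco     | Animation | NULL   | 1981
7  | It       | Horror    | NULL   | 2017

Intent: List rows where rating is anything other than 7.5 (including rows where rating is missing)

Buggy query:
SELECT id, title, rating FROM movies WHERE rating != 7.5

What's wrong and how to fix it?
Bug: Inequality against NULL is unknown, not true; rows with NULL are dropped

Fix: Handle NULL separately with IS NULL alongside the inequality

Corrected query:
SELECT id, title, rating FROM movies WHERE rating != 7.5 OR rating IS NULL

Result:
id | title    | rating
---+----------+-------
1  | Titanic  | NULL  
3  | Scream   | NULL  
4  | Dune     | NULL  
5  | Whiplash | 8.8   
6  | Coco     | NULL  
7  | It       | NULL  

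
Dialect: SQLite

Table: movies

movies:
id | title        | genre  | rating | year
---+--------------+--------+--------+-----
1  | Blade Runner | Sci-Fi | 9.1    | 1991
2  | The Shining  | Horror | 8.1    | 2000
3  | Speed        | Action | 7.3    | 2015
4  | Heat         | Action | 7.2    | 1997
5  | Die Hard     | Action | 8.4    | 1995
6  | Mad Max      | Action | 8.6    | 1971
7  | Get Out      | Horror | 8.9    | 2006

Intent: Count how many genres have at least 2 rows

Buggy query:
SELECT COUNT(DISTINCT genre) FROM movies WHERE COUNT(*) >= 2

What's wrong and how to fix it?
Bug: COUNT(*) cannot appear in WHERE; the per-group count doesn't exist yet

Fix: Group first with HAVING COUNT(*) >= 2, then COUNT the resulting groups

Corrected query:
SELECT COUNT(*) FROM (SELECT genre FROM movies GROUP BY genre HAVING COUNT(*) >= 2)

Result:
COUNT(*)
--------
2       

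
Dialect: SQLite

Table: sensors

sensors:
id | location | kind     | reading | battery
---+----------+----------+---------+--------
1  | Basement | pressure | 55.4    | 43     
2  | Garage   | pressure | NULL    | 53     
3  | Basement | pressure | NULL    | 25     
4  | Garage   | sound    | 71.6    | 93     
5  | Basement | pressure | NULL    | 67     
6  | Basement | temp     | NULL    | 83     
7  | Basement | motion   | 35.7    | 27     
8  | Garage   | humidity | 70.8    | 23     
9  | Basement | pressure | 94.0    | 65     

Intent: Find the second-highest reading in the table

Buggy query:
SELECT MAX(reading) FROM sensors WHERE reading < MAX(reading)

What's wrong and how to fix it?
Bug: MAX(reading) on the right of the comparison is an aggregate-in-WHERE error

Fix: Compute the overall MAX in a subquery, then take MAX of rows below it

Corrected query:
SELECT MAX(reading) FROM sensors WHERE reading < (SELECT MAX(reading) FROM sensors)

Result:
MAX(reading)
------------
71.6        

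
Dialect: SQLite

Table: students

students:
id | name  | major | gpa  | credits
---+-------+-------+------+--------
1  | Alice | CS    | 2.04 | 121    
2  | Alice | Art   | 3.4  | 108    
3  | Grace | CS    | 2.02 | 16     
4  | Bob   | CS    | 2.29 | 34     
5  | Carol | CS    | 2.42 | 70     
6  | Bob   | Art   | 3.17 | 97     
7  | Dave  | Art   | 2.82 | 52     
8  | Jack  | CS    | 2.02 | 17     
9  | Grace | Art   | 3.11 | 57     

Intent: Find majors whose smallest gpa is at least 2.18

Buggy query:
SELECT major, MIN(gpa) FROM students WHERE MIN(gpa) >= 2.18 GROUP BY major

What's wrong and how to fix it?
Bug: MIN() in WHERE is a misuse of aggregate

Fix: Replace WHERE with HAVING after the GROUP BY

Corrected query:
SELECT major, MIN(gpa) FROM students GROUP BY major HAVING MIN(gpa) >= 2.18

Result:
major | MIN(gpa)
------+---------
Art   | 2.82    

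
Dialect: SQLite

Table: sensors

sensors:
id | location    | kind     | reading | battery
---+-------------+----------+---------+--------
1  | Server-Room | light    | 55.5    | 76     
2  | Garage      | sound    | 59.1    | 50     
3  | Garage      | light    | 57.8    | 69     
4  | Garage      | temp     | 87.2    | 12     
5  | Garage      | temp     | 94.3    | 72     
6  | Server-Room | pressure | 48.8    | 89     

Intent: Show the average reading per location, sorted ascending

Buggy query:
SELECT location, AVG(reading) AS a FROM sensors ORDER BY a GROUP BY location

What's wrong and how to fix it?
Bug: GROUP BY must precede ORDER BY

Fix: Reorder: SELECT … FROM … GROUP BY … ORDER BY …

Corrected query:
SELECT location, AVG(reading) AS a FROM sensors GROUP BY location ORDER BY a

Result:
location    | a    
------------+------
Server-Room | 52.15
Garage      | 74.6 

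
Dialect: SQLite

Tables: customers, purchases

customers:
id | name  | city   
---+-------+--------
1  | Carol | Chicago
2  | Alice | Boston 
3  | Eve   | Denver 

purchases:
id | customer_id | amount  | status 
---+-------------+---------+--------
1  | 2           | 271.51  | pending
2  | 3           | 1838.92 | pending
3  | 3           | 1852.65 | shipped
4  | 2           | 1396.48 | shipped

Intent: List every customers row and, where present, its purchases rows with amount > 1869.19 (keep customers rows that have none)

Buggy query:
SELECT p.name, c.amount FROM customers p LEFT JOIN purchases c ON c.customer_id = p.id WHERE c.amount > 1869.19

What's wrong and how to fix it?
Bug: Filtering c.amount in WHERE discards the NULL rows produced by LEFT JOIN, turning it into an inner join

Fix: Move the right-table condition into the ON clause so unmatched parents are kept

Corrected query:
SELECT p.name, c.amount FROM customers p LEFT JOIN purchases c ON c.customer_id = p.id AND c.amount > 1869.19

Result:
name  | amount
------+-------
Carol | NULL  
Alice | NULL  
Eve   | NULL  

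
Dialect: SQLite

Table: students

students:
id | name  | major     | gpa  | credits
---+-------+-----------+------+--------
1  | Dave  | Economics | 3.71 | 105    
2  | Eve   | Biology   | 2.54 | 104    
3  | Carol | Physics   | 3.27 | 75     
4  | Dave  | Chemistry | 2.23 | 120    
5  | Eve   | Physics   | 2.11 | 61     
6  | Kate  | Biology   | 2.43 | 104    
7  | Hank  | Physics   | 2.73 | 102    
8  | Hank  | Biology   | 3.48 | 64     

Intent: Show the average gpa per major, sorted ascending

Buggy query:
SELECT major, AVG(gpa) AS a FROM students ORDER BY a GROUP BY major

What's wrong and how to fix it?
Bug: ORDER BY appears before GROUP BY; SQL clause order requires GROUP BY first

Fix: Reorder: SELECT … FROM … GROUP BY … ORDER BY …

Corrected query:
SELECT major, AVG(gpa) AS a FROM students GROUP BY major ORDER BY a

Result:
major     | a       
----------+---------
Chemistry | 2.23    
Physics   | 2.703333
Biology   | 2.816667
Economics | 3.71    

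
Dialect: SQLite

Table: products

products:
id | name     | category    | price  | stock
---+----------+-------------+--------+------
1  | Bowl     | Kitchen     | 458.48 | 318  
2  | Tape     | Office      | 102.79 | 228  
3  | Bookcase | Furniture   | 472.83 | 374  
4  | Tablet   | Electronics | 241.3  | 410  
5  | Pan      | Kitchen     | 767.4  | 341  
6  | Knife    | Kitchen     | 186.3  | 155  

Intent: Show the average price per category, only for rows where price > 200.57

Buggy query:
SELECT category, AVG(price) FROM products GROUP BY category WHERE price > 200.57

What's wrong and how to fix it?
Bug: WHERE cannot follow GROUP BY

Fix: Move the WHERE clause before GROUP BY

Corrected query:
SELECT category, AVG(price) FROM products WHERE price > 200.57 GROUP BY category

Result:
category    | AVG(price)
------------+-----------
Electronics | 241.3     
Furniture   | 472.83    
Kitchen     | 612.94    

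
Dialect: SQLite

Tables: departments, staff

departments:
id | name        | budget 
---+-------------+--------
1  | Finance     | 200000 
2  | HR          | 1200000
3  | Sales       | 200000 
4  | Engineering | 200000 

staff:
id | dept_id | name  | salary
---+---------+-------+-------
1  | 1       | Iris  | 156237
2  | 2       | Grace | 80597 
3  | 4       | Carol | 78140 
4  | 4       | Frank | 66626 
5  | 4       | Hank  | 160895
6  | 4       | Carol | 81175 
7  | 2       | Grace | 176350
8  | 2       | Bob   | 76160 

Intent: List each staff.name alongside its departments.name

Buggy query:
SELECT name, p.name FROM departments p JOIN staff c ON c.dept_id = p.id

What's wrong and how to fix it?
Bug: Both tables have a 'name' column; the unqualified reference is ambiguous

Fix: Prefix ambiguous columns with the table alias

Corrected query:
SELECT c.name, p.name FROM departments p JOIN staff c ON c.dept_id = p.id

Result:
name  | name       
------+------------
Iris  | Finance    
Grace | HR         
Carol | Engineering
Frank | Engineering
Hank  | Engineering
Carol | Engineering
Grace | HR         
Bob   | HR         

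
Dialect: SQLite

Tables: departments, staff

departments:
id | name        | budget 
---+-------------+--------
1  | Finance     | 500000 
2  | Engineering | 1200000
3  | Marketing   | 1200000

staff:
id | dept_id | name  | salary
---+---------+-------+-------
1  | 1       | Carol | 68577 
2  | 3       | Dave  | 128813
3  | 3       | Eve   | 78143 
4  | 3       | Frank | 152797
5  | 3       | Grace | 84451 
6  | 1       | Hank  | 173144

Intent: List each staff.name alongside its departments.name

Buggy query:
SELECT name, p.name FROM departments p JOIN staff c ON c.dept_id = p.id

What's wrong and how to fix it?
Bug: 'name' exists in both joined tables, so the database can't tell which one is meant

Fix: Qualify the column with its table alias (c.name)

Corrected query:
SELECT c.name, p.name FROM departments p JOIN staff c ON c.dept_id = p.id

Result:
name  | name     
------+----------
Carol | Finance  
Dave  | Marketing
Eve   | Marketing
Frank | Marketing
Grace | Marketing
Hank  | Finance  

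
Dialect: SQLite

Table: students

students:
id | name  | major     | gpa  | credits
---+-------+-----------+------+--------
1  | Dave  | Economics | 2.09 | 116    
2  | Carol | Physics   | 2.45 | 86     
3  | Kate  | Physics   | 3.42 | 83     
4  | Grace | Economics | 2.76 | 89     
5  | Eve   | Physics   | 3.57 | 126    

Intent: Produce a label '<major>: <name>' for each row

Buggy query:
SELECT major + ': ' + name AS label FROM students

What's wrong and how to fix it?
Bug: SQLite uses || for string concatenation; + coerces text to numbers (yielding 0)

Fix: Replace + with || to concatenate text

Corrected query:
SELECT major || ': ' || name AS label FROM students

Result:
label           
----------------
Economics: Dave 
Physics: Carol  
Physics: Kate   
Economics: Grace
Physics: Eve    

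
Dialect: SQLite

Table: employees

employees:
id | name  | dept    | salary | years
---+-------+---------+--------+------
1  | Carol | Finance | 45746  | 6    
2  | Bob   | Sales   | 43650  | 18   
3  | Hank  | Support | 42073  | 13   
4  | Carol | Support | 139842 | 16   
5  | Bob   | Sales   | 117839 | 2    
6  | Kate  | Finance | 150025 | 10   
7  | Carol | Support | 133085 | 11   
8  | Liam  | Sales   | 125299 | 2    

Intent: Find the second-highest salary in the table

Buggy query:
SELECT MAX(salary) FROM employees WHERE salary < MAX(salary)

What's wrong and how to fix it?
Bug: The inner MAX is an aggregate inside WHERE, which is not allowed

Fix: Compute the overall MAX in a subquery, then take MAX of rows below it

Corrected query:
SELECT MAX(salary) FROM employees WHERE salary < (SELECT MAX(salary) FROM employees)

Result:
MAX(salary)
-----------
139842     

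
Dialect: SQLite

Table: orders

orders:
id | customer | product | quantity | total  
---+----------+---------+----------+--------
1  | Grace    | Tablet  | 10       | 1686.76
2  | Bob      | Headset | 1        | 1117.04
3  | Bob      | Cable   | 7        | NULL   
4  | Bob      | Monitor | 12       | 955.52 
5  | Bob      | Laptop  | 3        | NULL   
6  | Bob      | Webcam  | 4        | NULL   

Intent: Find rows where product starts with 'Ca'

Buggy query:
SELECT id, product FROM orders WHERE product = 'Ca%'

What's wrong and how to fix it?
Bug: Wildcards only work with LIKE; '=' treats '%' as a literal character

Fix: Replace '=' with LIKE so 'Ca%' is treated as a pattern

Corrected query:
SELECT id, product FROM orders WHERE product LIKE 'Ca%'

Result:
id | product
---+--------
3  | Cable  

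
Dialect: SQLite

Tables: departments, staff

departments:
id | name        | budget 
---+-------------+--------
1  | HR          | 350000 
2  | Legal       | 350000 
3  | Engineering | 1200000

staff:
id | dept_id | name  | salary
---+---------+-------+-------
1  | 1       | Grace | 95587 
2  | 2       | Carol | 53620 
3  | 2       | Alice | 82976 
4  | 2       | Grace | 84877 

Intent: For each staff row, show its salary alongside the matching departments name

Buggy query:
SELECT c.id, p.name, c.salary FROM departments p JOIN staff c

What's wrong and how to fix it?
Bug: Missing join condition: each staff row is matched to all departments rows instead of just its own

Fix: Add ON c.dept_id = p.id to the JOIN

Corrected query:
SELECT c.id, p.name, c.salary FROM departments p JOIN staff c ON c.dept_id = p.id

Result:
id | name  | salary
---+-------+-------
1  | HR    | 95587 
2  | Legal | 53620 
3  | Legal | 82976 
4  | Legal | 84877 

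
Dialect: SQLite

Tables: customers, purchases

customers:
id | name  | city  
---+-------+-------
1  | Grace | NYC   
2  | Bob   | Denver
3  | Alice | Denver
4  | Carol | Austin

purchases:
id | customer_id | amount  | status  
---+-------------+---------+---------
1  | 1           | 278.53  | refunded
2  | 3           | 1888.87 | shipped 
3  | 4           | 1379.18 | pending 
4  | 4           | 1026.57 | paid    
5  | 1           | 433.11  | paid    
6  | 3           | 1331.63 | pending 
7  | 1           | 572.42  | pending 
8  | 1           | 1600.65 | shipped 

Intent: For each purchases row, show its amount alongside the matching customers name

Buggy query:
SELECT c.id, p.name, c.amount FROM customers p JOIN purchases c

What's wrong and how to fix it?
Bug: JOIN with no ON clause produces a cartesian product; every purchases row pairs with every customers row

Fix: Specify the join condition linking the foreign key to the parent id

Corrected query:
SELECT c.id, p.name, c.amount FROM customers p JOIN purchases c ON c.customer_id = p.id

Result:
id | name  | amount 
---+-------+--------
1  | Grace | 278.53 
2  | Alice | 1888.87
3  | Carol | 1379.18
4  | Carol | 1026.57
5  | Grace | 433.11 
6  | Alice | 1331.63
7  | Grace | 572.42 
8  | Grace | 1600.65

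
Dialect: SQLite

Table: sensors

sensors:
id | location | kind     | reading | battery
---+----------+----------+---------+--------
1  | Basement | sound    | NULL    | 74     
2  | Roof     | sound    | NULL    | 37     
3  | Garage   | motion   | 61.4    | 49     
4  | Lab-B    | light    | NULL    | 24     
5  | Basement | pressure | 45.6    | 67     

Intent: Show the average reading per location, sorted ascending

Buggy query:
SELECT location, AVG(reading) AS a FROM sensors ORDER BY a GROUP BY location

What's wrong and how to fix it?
Bug: GROUP BY must precede ORDER BY

Fix: Reorder: SELECT … FROM … GROUP BY … ORDER BY …

Corrected query:
SELECT location, AVG(reading) AS a FROM sensors GROUP BY location ORDER BY a

Result:
location | a   
---------+-----
Lab-B    | NULL
Roof     | NULL
Basement | 45.6
Garage   | 61.4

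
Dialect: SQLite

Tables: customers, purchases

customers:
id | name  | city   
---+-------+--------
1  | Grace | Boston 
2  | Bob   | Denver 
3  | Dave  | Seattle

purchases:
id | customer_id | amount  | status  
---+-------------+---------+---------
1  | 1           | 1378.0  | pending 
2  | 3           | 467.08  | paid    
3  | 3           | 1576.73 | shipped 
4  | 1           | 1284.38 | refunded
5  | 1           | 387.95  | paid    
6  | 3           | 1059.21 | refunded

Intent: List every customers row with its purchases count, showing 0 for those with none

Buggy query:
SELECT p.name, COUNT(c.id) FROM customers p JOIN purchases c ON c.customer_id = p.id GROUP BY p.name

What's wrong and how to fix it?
Bug: INNER JOIN drops customers rows that have no matching purchases rows

Fix: Switch to LEFT JOIN to retain unmatched parent rows

Corrected query:
SELECT p.name, COUNT(c.id) FROM customers p LEFT JOIN purchases c ON c.customer_id = p.id GROUP BY p.name

Result:
name  | COUNT(c.id)
------+------------
Bob   | 0          
Dave  | 3          
Grace | 3          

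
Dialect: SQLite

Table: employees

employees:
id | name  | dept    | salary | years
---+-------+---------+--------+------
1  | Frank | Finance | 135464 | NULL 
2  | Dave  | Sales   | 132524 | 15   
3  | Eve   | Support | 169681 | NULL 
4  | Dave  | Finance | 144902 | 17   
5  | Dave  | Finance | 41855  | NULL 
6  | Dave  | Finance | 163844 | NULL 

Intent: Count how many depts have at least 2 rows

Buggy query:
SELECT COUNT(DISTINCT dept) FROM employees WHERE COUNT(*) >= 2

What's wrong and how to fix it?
Bug: COUNT(*) cannot appear in WHERE; the per-group count doesn't exist yet

Fix: Group first with HAVING COUNT(*) >= 2, then COUNT the resulting groups

Corrected query:
SELECT COUNT(*) FROM (SELECT dept FROM employees GROUP BY dept HAVING COUNT(*) >= 2)

Result:
COUNT(*)
--------
1       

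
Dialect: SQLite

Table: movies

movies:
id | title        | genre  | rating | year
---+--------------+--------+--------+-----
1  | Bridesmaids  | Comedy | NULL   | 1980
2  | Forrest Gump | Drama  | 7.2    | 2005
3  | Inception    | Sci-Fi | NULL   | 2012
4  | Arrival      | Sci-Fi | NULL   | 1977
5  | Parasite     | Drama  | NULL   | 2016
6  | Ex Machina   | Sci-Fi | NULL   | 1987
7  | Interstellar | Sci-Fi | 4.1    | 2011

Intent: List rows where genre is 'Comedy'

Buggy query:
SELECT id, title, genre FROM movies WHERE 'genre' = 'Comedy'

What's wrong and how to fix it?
Bug: 'genre' in single quotes is a string literal, not the column; the comparison is literal-vs-literal and never true

Fix: Reference the column as genre without single quotes

Corrected query:
SELECT id, title, genre FROM movies WHERE genre = 'Comedy'

Result:
id | title       | genre 
---+-------------+-------
1  | Bridesmaids | Comedy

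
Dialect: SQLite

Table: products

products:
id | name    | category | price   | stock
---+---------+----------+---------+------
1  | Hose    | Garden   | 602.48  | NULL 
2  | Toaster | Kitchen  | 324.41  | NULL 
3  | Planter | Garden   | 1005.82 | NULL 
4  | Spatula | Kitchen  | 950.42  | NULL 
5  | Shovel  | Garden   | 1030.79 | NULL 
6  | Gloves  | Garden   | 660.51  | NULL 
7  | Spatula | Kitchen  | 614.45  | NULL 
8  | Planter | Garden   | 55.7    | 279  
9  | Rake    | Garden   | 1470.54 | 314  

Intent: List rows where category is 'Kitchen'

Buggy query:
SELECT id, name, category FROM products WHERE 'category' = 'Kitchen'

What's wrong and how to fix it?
Bug: Single quotes denote string literals in SQL; the column name is being compared as a constant string

Fix: Remove the quotes around the column name (or use double quotes for an identifier)

Corrected query:
SELECT id, name, category FROM products WHERE category = 'Kitchen'

Result:
id | name    | category
---+---------+---------
2  | Toaster | Kitchen 
4  | Spatula | Kitchen 
7  | Spatula | Kitchen 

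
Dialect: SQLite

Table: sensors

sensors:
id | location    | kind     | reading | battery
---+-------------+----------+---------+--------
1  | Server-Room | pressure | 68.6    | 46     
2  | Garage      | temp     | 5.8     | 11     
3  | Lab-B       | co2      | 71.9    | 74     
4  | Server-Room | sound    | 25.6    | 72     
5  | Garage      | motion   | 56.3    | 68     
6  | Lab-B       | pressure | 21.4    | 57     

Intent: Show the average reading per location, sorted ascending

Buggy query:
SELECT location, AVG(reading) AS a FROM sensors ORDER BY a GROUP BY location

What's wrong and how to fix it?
Bug: GROUP BY must precede ORDER BY

Fix: Reorder: SELECT … FROM … GROUP BY … ORDER BY …

Corrected query:
SELECT location, AVG(reading) AS a FROM sensors GROUP BY location ORDER BY a

Result:
location    | a    
------------+------
Garage      | 31.05
Lab-B       | 46.65
Server-Room | 47.1 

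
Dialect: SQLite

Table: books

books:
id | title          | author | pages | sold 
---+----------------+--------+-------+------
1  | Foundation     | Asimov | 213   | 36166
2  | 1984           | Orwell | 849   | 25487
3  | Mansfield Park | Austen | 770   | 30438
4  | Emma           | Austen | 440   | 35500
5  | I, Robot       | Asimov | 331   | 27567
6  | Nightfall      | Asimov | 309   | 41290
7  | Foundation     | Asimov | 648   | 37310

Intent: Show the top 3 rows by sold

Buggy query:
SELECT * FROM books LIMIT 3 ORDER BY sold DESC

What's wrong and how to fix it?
Bug: ORDER BY cannot follow LIMIT; LIMIT is the final clause

Fix: Sort with ORDER BY, then apply LIMIT

Corrected query:
SELECT * FROM books ORDER BY sold DESC LIMIT 3

Result:
id | title      | author | pages | sold 
---+------------+--------+-------+------
6  | Nightfall  | Asimov | 309   | 41290
7  | Foundation | Asimov | 648   | 37310
1  | Foundation | Asimov | 213   | 36166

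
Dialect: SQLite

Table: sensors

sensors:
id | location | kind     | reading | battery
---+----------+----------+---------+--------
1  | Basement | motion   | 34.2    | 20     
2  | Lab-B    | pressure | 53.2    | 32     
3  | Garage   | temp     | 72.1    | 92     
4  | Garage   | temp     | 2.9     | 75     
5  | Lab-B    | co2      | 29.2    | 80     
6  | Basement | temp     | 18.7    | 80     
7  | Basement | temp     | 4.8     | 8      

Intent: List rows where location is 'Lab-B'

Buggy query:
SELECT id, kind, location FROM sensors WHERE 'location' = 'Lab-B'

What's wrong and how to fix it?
Bug: Single quotes denote string literals in SQL; the column name is being compared as a constant string

Fix: Remove the quotes around the column name (or use double quotes for an identifier)

Corrected query:
SELECT id, kind, location FROM sensors WHERE location = 'Lab-B'

Result:
id | kind     | location
---+----------+---------
2  | pressure | Lab-B   
5  | co2      | Lab-B   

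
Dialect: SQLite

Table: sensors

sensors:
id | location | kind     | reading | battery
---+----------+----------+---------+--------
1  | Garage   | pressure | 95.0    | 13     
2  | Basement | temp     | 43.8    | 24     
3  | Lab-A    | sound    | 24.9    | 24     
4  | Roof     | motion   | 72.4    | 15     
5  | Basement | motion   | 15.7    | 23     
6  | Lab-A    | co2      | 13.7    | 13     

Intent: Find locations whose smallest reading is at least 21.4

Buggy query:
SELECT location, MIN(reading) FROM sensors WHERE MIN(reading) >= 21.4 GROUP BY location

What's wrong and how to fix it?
Bug: MIN() in WHERE is a misuse of aggregate

Fix: Replace WHERE with HAVING after the GROUP BY

Corrected query:
SELECT location, MIN(reading) FROM sensors GROUP BY location HAVING MIN(reading) >= 21.4

Result:
location | MIN(reading)
---------+-------------
Garage   | 95          
Roof     | 72.4        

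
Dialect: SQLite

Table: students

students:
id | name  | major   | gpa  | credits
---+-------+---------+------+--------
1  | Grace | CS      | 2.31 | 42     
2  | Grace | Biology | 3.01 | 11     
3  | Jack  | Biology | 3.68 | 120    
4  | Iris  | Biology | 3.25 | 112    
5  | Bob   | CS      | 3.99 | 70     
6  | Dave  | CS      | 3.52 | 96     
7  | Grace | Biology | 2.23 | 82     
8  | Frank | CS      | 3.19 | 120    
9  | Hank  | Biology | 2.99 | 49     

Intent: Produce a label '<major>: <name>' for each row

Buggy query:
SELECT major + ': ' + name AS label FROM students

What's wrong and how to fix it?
Bug: '+' is numeric addition; on text columns SQLite converts them to 0 instead of concatenating

Fix: Use the || operator for string concatenation

Corrected query:
SELECT major || ': ' || name AS label FROM students

Result:
label         
--------------
CS: Grace     
Biology: Grace
Biology: Jack 
Biology: Iris 
CS: Bob       
CS: Dave      
Biology: Grace
CS: Frank     
Biology: Hank 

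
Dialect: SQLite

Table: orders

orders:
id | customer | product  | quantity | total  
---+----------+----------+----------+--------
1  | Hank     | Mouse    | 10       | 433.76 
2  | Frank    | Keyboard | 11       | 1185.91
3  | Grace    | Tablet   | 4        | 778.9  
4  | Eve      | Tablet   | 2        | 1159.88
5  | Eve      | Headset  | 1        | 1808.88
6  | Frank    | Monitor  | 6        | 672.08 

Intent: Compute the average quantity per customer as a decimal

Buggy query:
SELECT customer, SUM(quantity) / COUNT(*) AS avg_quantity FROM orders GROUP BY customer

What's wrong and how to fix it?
Bug: Both operands are integers, so '/' performs integer division and truncates

Fix: Cast one side to REAL so the division keeps the fractional part

Corrected query:
SELECT customer, SUM(quantity) * 1.0 / COUNT(*) AS avg_quantity FROM orders GROUP BY customer

Result:
customer | avg_quantity
---------+-------------
Eve      | 1.5         
Frank    | 8.5         
Grace    | 4           
Hank     | 10          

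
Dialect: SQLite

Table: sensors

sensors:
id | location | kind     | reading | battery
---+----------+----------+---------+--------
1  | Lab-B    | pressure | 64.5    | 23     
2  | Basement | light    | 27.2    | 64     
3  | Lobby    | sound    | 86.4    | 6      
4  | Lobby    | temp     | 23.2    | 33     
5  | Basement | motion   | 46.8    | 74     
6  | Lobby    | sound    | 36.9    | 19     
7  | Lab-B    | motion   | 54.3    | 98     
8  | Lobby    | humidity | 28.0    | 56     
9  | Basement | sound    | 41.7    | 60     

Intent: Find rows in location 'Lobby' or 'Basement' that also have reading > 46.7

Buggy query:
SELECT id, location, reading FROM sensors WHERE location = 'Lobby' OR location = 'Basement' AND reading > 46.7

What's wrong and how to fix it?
Bug: Without parentheses, AND is evaluated before OR, so the reading filter only applies to the 'Basement' branch

Fix: Group the OR with parentheses (or use IN), then AND the threshold

Corrected query:
SELECT id, location, reading FROM sensors WHERE (location = 'Lobby' OR location = 'Basement') AND reading > 46.7

Result:
id | location | reading
---+----------+--------
3  | Lobby    | 86.4   
5  | Basement | 46.8   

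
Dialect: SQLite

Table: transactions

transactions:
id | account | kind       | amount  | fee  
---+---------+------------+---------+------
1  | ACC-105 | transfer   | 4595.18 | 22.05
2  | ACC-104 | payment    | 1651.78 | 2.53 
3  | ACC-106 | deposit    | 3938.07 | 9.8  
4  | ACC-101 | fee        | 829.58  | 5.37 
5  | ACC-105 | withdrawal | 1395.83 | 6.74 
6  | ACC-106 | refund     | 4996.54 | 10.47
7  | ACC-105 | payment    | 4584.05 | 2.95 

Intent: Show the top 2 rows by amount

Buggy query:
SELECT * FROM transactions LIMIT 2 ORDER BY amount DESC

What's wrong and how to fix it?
Bug: ORDER BY cannot follow LIMIT; LIMIT is the final clause

Fix: Sort with ORDER BY, then apply LIMIT

Corrected query:
SELECT * FROM transactions ORDER BY amount DESC LIMIT 2

Result:
id | account | kind     | amount  | fee  
---+---------+----------+---------+------
6  | ACC-106 | refund   | 4996.54 | 10.47
1  | ACC-105 | transfer | 4595.18 | 22.05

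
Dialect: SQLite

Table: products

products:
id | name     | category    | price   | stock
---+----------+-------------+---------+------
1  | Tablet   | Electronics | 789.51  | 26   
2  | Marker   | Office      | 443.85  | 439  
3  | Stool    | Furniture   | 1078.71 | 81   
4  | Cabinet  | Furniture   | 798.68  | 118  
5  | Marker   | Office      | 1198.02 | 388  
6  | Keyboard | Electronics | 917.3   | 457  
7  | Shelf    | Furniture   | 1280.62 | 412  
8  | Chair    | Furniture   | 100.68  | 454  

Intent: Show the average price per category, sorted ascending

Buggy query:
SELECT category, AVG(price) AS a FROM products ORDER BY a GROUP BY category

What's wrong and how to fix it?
Bug: GROUP BY must precede ORDER BY

Fix: Move ORDER BY to the end, after GROUP BY

Corrected query:
SELECT category, AVG(price) AS a FROM products GROUP BY category ORDER BY a

Result:
category    | a       
------------+---------
Furniture   | 814.6725
Office      | 820.935 
Electronics | 853.405 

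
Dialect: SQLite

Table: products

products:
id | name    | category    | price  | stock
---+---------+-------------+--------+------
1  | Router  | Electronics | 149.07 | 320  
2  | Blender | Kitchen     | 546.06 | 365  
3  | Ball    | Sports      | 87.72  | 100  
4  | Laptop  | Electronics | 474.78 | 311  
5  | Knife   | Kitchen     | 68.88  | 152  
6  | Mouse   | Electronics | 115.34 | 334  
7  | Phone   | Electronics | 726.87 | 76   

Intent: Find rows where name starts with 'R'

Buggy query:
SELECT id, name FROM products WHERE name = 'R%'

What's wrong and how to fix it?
Bug: Wildcards only work with LIKE; '=' treats '%' as a literal character

Fix: Use LIKE for wildcard pattern matching

Corrected query:
SELECT id, name FROM products WHERE name LIKE 'R%'

Result:
id | name  
---+-------
1  | Router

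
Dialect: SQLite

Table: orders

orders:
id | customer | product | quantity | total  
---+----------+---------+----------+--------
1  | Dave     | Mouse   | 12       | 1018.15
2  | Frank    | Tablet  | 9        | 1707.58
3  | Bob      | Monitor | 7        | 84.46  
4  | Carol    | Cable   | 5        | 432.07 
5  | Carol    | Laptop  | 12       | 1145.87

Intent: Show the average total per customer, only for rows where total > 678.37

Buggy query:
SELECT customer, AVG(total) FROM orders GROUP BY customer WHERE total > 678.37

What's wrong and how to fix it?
Bug: WHERE cannot follow GROUP BY

Fix: Place WHERE between FROM and GROUP BY

Corrected query:
SELECT customer, AVG(total) FROM orders WHERE total > 678.37 GROUP BY customer

Result:
customer | AVG(total)
---------+-----------
Carol    | 1145.87   
Dave     | 1018.15   
Frank    | 1707.58   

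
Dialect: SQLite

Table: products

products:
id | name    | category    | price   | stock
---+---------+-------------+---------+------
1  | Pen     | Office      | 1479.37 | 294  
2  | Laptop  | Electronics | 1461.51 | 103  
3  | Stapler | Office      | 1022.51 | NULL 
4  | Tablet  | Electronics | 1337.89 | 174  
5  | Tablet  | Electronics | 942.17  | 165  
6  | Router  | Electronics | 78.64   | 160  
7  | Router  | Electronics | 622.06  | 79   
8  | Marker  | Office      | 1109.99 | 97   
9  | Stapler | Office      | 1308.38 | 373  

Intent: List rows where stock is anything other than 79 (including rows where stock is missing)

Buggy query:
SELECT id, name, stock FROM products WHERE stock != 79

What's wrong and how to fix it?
Bug: 'stock != 79' is unknown when stock is NULL, so NULL rows are silently excluded

Fix: Handle NULL separately with IS NULL alongside the inequality

Corrected query:
SELECT id, name, stock FROM products WHERE stock != 79 OR stock IS NULL

Result:
id | name    | stock
---+---------+------
1  | Pen     | 294  
2  | Laptop  | 103  
3  | Stapler | NULL 
4  | Tablet  | 174  
5  | Tablet  | 165  
6  | Router  | 160  
8  | Marker  | 97   
9  | Stapler | 373  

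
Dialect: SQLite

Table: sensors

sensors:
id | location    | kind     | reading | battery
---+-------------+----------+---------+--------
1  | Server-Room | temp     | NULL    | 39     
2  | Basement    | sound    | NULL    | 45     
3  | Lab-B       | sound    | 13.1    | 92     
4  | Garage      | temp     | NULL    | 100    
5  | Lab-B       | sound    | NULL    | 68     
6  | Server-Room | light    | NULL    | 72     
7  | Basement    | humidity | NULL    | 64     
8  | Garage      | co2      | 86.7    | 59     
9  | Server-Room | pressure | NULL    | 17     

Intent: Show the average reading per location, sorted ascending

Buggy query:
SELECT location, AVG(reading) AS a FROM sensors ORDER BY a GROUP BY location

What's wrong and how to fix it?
Bug: GROUP BY must precede ORDER BY

Fix: Reorder: SELECT … FROM … GROUP BY … ORDER BY …

Corrected query:
SELECT location, AVG(reading) AS a FROM sensors GROUP BY location ORDER BY a

Result:
location    | a   
------------+-----
Basement    | NULL
Server-Room | NULL
Lab-B       | 13.1
Garage      | 86.7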